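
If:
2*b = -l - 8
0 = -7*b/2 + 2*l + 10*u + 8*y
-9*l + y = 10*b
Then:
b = -y/8 - 9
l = y/4 + 10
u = -143*y/160 - 103/20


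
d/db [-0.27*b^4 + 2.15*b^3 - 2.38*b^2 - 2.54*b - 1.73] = -1.08*b^3 + 6.45*b^2 - 4.76*b - 2.54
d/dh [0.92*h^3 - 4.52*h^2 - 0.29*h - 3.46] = 2.76*h^2 - 9.04*h - 0.29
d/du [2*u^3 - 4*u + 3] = 6*u^2 - 4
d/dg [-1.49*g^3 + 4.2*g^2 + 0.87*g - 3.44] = -4.47*g^2 + 8.4*g + 0.87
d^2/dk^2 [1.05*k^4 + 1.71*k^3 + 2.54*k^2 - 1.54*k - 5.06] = 12.6*k^2 + 10.26*k + 5.08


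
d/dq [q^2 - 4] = 2*q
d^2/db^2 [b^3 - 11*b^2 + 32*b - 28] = 6*b - 22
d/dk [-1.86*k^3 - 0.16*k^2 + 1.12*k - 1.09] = -5.58*k^2 - 0.32*k + 1.12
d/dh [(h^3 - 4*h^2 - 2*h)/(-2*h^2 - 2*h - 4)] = (-h^4/2 - h^3 - 2*h^2 + 8*h + 2)/(h^4 + 2*h^3 + 5*h^2 + 4*h + 4)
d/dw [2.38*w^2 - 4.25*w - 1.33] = 4.76*w - 4.25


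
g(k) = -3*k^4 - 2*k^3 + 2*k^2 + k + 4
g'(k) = -12*k^3 - 6*k^2 + 4*k + 1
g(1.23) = -2.33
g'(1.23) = -25.49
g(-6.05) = -3505.18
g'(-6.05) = 2414.53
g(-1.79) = -10.71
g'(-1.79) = 43.44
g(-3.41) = -302.49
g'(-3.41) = 393.41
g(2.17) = -71.37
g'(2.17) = -141.19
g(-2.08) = -27.58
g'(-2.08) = 74.71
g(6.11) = -4552.48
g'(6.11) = -2935.74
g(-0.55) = 4.11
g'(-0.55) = -1.02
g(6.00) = -4238.00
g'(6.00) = -2783.00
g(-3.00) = -170.00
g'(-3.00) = 259.00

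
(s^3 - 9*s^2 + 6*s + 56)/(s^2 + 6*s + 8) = (s^2 - 11*s + 28)/(s + 4)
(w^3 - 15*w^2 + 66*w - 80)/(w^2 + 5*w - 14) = (w^2 - 13*w + 40)/(w + 7)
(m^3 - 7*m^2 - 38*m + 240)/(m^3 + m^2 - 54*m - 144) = (m - 5)/(m + 3)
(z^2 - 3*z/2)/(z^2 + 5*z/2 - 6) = z/(z + 4)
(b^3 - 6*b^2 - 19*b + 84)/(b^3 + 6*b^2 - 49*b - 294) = (b^2 + b - 12)/(b^2 + 13*b + 42)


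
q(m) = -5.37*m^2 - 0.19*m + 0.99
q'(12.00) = -129.07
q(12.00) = -774.57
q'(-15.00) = 160.91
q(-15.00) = -1204.41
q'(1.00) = -10.93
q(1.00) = -4.57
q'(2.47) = -26.72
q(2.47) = -32.24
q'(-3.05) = 32.57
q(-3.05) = -48.38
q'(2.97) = -32.09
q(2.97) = -46.94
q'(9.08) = -97.71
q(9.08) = -443.47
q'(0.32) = -3.63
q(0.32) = 0.38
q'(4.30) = -46.37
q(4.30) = -99.12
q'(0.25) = -2.88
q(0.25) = 0.61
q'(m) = -10.74*m - 0.19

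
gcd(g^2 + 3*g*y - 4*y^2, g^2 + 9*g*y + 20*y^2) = g + 4*y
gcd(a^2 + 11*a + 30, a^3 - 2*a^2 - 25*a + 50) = a + 5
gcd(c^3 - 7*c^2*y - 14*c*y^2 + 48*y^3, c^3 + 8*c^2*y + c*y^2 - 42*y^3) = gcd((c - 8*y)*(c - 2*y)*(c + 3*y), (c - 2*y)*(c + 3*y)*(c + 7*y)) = -c^2 - c*y + 6*y^2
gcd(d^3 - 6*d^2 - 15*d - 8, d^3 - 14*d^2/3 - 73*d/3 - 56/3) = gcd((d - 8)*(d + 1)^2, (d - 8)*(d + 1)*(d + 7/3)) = d^2 - 7*d - 8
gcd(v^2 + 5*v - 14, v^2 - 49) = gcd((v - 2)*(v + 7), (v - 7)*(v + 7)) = v + 7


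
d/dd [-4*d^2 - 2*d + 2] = -8*d - 2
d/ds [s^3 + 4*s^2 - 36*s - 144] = 3*s^2 + 8*s - 36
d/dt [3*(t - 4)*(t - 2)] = 6*t - 18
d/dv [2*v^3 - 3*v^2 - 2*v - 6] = 6*v^2 - 6*v - 2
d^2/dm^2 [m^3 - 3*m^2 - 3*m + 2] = 6*m - 6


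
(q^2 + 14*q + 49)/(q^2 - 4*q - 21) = (q^2 + 14*q + 49)/(q^2 - 4*q - 21)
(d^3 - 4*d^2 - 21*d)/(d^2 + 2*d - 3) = d*(d - 7)/(d - 1)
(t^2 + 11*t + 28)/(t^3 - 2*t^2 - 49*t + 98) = (t + 4)/(t^2 - 9*t + 14)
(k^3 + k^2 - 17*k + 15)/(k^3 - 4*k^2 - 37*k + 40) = (k - 3)/(k - 8)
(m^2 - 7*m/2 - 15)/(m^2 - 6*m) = (m + 5/2)/m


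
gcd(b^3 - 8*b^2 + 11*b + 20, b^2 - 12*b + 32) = b - 4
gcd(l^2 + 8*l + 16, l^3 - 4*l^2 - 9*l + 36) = 1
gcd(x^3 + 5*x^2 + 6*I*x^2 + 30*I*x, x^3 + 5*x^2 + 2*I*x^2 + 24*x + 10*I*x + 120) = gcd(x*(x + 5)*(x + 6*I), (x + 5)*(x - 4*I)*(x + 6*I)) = x^2 + x*(5 + 6*I) + 30*I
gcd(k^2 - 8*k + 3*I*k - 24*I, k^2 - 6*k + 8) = 1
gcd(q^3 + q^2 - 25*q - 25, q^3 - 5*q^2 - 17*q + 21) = 1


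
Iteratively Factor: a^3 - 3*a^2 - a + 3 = (a + 1)*(a^2 - 4*a + 3) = (a - 1)*(a + 1)*(a - 3)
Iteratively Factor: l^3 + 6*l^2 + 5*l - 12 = (l + 3)*(l^2 + 3*l - 4) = (l - 1)*(l + 3)*(l + 4)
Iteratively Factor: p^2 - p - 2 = (p + 1)*(p - 2)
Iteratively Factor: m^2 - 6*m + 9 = (m - 3)*(m - 3)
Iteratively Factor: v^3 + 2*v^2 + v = (v + 1)*(v^2 + v) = v*(v + 1)*(v + 1)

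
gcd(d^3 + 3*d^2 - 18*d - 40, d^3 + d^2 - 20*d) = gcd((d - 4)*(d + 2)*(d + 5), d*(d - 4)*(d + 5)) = d^2 + d - 20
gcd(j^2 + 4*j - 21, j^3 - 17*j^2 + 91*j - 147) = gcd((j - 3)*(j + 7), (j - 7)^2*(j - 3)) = j - 3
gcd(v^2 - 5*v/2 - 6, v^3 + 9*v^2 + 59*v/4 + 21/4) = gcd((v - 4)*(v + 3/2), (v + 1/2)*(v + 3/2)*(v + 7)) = v + 3/2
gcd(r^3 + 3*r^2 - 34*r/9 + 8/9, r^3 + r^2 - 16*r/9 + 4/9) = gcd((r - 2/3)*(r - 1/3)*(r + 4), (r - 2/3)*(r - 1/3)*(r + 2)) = r^2 - r + 2/9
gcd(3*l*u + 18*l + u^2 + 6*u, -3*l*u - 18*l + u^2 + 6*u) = u + 6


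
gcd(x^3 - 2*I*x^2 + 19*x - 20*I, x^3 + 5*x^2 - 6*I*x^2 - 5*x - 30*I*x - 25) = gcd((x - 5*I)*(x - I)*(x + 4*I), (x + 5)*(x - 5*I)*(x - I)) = x^2 - 6*I*x - 5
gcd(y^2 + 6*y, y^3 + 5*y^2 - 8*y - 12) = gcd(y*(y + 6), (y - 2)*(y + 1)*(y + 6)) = y + 6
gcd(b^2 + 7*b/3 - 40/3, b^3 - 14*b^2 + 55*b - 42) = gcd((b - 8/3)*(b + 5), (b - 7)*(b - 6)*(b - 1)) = 1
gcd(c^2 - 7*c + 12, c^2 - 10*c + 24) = c - 4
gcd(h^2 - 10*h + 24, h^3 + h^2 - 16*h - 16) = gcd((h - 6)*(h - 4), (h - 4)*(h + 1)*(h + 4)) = h - 4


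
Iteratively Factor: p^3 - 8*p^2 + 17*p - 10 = (p - 1)*(p^2 - 7*p + 10) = (p - 2)*(p - 1)*(p - 5)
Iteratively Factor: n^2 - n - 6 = (n + 2)*(n - 3)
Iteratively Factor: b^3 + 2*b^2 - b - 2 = (b + 1)*(b^2 + b - 2) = (b + 1)*(b + 2)*(b - 1)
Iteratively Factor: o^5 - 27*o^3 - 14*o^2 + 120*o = (o + 4)*(o^4 - 4*o^3 - 11*o^2 + 30*o) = o*(o + 4)*(o^3 - 4*o^2 - 11*o + 30) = o*(o + 3)*(o + 4)*(o^2 - 7*o + 10) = o*(o - 2)*(o + 3)*(o + 4)*(o - 5)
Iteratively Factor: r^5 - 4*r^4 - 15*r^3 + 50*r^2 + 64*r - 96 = (r + 2)*(r^4 - 6*r^3 - 3*r^2 + 56*r - 48) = (r - 4)*(r + 2)*(r^3 - 2*r^2 - 11*r + 12) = (r - 4)*(r + 2)*(r + 3)*(r^2 - 5*r + 4) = (r - 4)^2*(r + 2)*(r + 3)*(r - 1)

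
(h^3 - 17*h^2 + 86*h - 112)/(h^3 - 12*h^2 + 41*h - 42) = (h - 8)/(h - 3)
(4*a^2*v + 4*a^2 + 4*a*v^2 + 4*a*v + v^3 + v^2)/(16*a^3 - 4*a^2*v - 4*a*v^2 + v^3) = (2*a*v + 2*a + v^2 + v)/(8*a^2 - 6*a*v + v^2)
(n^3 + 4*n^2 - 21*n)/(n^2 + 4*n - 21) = n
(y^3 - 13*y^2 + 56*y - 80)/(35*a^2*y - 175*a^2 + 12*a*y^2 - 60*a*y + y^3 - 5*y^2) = (y^2 - 8*y + 16)/(35*a^2 + 12*a*y + y^2)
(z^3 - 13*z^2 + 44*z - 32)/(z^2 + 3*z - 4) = (z^2 - 12*z + 32)/(z + 4)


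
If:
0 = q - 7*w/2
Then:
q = 7*w/2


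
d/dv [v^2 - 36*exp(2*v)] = 2*v - 72*exp(2*v)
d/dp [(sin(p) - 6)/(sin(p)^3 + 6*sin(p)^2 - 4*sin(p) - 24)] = (-2*sin(p)^3 + 12*sin(p)^2 + 72*sin(p) - 48)*cos(p)/(sin(p)^3 + 6*sin(p)^2 - 4*sin(p) - 24)^2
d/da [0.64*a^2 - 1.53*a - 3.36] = 1.28*a - 1.53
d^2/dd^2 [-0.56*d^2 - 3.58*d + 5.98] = -1.12000000000000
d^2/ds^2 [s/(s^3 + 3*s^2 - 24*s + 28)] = 6*(s^3 + 7*s^2 + 35*s + 56)/(s^7 + 13*s^6 + 3*s^5 - 361*s^4 + 128*s^3 + 3864*s^2 - 8624*s + 5488)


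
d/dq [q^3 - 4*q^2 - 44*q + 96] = 3*q^2 - 8*q - 44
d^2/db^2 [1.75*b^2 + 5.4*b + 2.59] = 3.50000000000000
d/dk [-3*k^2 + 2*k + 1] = 2 - 6*k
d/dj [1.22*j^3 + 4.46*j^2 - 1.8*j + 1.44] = 3.66*j^2 + 8.92*j - 1.8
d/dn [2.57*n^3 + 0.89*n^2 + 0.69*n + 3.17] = 7.71*n^2 + 1.78*n + 0.69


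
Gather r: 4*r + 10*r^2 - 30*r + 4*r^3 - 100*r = 4*r^3 + 10*r^2 - 126*r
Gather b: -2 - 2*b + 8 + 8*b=6*b + 6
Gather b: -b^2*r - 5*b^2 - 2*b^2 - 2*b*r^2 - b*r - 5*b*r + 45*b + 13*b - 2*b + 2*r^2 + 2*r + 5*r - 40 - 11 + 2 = b^2*(-r - 7) + b*(-2*r^2 - 6*r + 56) + 2*r^2 + 7*r - 49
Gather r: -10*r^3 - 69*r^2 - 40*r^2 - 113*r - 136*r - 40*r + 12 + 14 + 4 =-10*r^3 - 109*r^2 - 289*r + 30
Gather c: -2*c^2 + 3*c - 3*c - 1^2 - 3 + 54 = 50 - 2*c^2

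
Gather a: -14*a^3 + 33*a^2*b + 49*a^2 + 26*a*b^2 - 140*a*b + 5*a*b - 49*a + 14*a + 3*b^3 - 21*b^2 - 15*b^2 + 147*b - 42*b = -14*a^3 + a^2*(33*b + 49) + a*(26*b^2 - 135*b - 35) + 3*b^3 - 36*b^2 + 105*b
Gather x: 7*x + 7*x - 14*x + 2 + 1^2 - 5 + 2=0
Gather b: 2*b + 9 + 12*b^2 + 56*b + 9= 12*b^2 + 58*b + 18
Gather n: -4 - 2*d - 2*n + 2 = -2*d - 2*n - 2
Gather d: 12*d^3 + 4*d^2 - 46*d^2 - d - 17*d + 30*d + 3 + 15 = 12*d^3 - 42*d^2 + 12*d + 18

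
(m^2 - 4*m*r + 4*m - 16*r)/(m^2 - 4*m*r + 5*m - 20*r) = (m + 4)/(m + 5)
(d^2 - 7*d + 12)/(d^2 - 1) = (d^2 - 7*d + 12)/(d^2 - 1)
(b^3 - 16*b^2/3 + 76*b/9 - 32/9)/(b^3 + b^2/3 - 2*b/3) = (3*b^2 - 14*b + 16)/(3*b*(b + 1))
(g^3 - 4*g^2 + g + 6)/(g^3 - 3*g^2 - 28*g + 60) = (g^2 - 2*g - 3)/(g^2 - g - 30)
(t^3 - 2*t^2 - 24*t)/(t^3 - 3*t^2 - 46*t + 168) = t*(t + 4)/(t^2 + 3*t - 28)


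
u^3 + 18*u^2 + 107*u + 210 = (u + 5)*(u + 6)*(u + 7)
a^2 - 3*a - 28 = (a - 7)*(a + 4)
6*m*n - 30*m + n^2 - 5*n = (6*m + n)*(n - 5)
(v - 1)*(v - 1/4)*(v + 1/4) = v^3 - v^2 - v/16 + 1/16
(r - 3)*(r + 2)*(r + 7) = r^3 + 6*r^2 - 13*r - 42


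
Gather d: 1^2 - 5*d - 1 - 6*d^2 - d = -6*d^2 - 6*d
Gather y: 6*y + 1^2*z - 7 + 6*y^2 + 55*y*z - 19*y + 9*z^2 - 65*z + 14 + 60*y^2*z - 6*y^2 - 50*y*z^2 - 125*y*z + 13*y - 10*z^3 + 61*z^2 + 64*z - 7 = 60*y^2*z + y*(-50*z^2 - 70*z) - 10*z^3 + 70*z^2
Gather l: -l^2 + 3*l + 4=-l^2 + 3*l + 4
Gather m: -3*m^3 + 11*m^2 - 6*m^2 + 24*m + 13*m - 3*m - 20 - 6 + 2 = -3*m^3 + 5*m^2 + 34*m - 24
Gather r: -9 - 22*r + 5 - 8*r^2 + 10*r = -8*r^2 - 12*r - 4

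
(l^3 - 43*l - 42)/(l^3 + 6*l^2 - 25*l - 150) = (l^2 - 6*l - 7)/(l^2 - 25)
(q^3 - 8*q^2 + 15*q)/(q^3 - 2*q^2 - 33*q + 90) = q/(q + 6)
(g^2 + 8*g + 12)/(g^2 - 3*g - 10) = (g + 6)/(g - 5)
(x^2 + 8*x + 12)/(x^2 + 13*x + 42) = (x + 2)/(x + 7)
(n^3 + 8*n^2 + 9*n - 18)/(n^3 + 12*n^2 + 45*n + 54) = (n - 1)/(n + 3)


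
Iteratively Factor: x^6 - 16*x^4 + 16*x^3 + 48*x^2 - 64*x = (x + 2)*(x^5 - 2*x^4 - 12*x^3 + 40*x^2 - 32*x) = (x - 2)*(x + 2)*(x^4 - 12*x^2 + 16*x) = (x - 2)^2*(x + 2)*(x^3 + 2*x^2 - 8*x) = (x - 2)^2*(x + 2)*(x + 4)*(x^2 - 2*x) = (x - 2)^3*(x + 2)*(x + 4)*(x)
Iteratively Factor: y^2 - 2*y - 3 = (y + 1)*(y - 3)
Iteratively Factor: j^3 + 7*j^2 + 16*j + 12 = (j + 2)*(j^2 + 5*j + 6) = (j + 2)*(j + 3)*(j + 2)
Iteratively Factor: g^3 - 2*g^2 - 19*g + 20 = (g - 5)*(g^2 + 3*g - 4) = (g - 5)*(g + 4)*(g - 1)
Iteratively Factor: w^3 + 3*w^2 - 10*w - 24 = (w - 3)*(w^2 + 6*w + 8) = (w - 3)*(w + 4)*(w + 2)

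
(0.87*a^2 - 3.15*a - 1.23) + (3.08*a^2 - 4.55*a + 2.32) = 3.95*a^2 - 7.7*a + 1.09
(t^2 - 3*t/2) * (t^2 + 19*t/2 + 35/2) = t^4 + 8*t^3 + 13*t^2/4 - 105*t/4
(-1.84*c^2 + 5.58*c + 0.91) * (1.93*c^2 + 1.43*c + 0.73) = -3.5512*c^4 + 8.1382*c^3 + 8.3925*c^2 + 5.3747*c + 0.6643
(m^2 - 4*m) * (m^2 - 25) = m^4 - 4*m^3 - 25*m^2 + 100*m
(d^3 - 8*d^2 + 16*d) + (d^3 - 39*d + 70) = 2*d^3 - 8*d^2 - 23*d + 70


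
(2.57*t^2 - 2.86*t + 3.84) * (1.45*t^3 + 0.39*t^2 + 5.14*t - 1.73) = 3.7265*t^5 - 3.1447*t^4 + 17.6624*t^3 - 17.6489*t^2 + 24.6854*t - 6.6432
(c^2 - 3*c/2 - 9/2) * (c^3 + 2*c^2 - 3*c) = c^5 + c^4/2 - 21*c^3/2 - 9*c^2/2 + 27*c/2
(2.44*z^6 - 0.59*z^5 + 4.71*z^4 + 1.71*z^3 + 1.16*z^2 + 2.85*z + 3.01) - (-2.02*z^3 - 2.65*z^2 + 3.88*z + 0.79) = 2.44*z^6 - 0.59*z^5 + 4.71*z^4 + 3.73*z^3 + 3.81*z^2 - 1.03*z + 2.22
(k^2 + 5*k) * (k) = k^3 + 5*k^2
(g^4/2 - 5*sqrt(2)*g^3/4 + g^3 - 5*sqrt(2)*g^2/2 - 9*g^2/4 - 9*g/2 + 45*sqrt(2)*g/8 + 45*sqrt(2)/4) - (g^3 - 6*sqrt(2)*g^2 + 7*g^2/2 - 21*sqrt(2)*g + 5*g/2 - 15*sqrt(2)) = g^4/2 - 5*sqrt(2)*g^3/4 - 23*g^2/4 + 7*sqrt(2)*g^2/2 - 7*g + 213*sqrt(2)*g/8 + 105*sqrt(2)/4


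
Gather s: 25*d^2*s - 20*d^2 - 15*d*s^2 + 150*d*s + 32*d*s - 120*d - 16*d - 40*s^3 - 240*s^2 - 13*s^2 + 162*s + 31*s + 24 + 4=-20*d^2 - 136*d - 40*s^3 + s^2*(-15*d - 253) + s*(25*d^2 + 182*d + 193) + 28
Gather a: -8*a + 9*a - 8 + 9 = a + 1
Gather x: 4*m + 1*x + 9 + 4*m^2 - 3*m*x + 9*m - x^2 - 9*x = 4*m^2 + 13*m - x^2 + x*(-3*m - 8) + 9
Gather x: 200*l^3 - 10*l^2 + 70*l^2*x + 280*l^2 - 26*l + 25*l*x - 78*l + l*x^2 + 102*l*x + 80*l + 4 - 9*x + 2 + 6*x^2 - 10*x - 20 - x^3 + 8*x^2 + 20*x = 200*l^3 + 270*l^2 - 24*l - x^3 + x^2*(l + 14) + x*(70*l^2 + 127*l + 1) - 14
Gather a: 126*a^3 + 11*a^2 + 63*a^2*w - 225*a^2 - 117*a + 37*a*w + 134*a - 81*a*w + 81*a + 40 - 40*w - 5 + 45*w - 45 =126*a^3 + a^2*(63*w - 214) + a*(98 - 44*w) + 5*w - 10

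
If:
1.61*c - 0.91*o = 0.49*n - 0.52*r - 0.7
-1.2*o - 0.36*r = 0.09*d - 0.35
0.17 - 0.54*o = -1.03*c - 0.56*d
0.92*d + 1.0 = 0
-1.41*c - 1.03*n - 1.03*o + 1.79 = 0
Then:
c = 1.23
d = -1.09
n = -1.48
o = 1.53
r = -3.86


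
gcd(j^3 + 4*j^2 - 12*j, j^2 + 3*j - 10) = j - 2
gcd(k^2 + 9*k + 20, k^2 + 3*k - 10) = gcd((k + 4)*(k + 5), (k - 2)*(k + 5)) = k + 5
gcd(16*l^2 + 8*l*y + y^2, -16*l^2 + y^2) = 4*l + y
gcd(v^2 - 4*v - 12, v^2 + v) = 1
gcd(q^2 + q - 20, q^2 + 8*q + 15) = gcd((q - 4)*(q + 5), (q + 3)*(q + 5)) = q + 5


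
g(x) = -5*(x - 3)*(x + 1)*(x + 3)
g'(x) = -5*(x - 3)*(x + 1) - 5*(x - 3)*(x + 3) - 5*(x + 1)*(x + 3)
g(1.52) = 84.29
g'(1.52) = -4.86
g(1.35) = 84.34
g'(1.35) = 4.16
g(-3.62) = 53.77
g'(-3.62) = -115.37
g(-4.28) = 152.82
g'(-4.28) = -186.98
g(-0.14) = 38.62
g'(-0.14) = 46.11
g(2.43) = 53.08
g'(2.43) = -67.87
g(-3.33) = 24.34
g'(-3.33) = -88.03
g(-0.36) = 28.39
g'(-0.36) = 46.66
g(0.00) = 45.00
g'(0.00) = 45.00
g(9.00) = -3600.00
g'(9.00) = -1260.00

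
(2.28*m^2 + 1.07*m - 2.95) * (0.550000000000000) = 1.254*m^2 + 0.5885*m - 1.6225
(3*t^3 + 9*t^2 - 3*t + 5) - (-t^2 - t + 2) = 3*t^3 + 10*t^2 - 2*t + 3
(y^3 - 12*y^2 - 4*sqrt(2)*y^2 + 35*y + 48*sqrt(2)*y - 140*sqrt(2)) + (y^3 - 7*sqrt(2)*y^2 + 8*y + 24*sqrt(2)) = 2*y^3 - 11*sqrt(2)*y^2 - 12*y^2 + 43*y + 48*sqrt(2)*y - 116*sqrt(2)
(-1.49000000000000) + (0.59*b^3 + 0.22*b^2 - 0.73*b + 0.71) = 0.59*b^3 + 0.22*b^2 - 0.73*b - 0.78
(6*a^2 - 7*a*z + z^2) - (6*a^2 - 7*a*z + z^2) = 0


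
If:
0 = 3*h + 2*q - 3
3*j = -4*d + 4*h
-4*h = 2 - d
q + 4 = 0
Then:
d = 50/3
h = 11/3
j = -52/3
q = -4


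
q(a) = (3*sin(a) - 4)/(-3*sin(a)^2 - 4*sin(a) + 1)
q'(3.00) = 113.63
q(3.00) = -9.52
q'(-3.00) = 4.12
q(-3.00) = -2.94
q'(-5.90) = -22.96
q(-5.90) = 3.15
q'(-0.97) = 1.43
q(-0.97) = -2.87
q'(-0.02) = -10.75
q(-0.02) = -3.76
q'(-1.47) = 0.49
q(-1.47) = -3.47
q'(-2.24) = -1.34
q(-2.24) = -2.77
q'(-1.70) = -0.62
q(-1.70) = -3.46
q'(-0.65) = 0.71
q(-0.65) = -2.50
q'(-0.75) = 1.01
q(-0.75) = -2.59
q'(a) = (6*sin(a)*cos(a) + 4*cos(a))*(3*sin(a) - 4)/(-3*sin(a)^2 - 4*sin(a) + 1)^2 + 3*cos(a)/(-3*sin(a)^2 - 4*sin(a) + 1) = (9*sin(a)^2 - 24*sin(a) - 13)*cos(a)/(3*sin(a)^2 + 4*sin(a) - 1)^2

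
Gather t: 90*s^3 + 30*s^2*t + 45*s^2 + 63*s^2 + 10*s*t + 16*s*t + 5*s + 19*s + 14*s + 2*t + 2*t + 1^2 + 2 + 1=90*s^3 + 108*s^2 + 38*s + t*(30*s^2 + 26*s + 4) + 4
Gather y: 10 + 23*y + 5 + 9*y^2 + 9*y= 9*y^2 + 32*y + 15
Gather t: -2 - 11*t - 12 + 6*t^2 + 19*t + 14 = 6*t^2 + 8*t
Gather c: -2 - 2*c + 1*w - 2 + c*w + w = c*(w - 2) + 2*w - 4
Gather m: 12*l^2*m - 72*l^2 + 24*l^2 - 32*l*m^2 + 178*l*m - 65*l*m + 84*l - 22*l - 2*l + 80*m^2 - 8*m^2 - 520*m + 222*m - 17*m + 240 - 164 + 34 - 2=-48*l^2 + 60*l + m^2*(72 - 32*l) + m*(12*l^2 + 113*l - 315) + 108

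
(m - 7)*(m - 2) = m^2 - 9*m + 14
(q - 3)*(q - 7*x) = q^2 - 7*q*x - 3*q + 21*x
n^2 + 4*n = n*(n + 4)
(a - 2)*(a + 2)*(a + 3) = a^3 + 3*a^2 - 4*a - 12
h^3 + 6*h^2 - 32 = (h - 2)*(h + 4)^2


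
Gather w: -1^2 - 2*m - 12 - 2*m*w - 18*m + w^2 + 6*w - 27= -20*m + w^2 + w*(6 - 2*m) - 40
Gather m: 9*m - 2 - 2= 9*m - 4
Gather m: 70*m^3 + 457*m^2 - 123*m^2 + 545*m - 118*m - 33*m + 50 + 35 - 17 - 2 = 70*m^3 + 334*m^2 + 394*m + 66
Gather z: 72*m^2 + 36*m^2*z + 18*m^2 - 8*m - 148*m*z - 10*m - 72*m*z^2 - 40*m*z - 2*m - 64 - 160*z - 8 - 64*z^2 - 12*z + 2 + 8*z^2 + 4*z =90*m^2 - 20*m + z^2*(-72*m - 56) + z*(36*m^2 - 188*m - 168) - 70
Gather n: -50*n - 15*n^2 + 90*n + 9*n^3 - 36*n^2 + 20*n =9*n^3 - 51*n^2 + 60*n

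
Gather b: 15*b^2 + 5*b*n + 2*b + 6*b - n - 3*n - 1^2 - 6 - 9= 15*b^2 + b*(5*n + 8) - 4*n - 16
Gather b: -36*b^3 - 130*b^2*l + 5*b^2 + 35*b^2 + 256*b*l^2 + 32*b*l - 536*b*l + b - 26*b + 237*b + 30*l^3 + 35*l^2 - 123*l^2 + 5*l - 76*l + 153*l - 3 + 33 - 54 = -36*b^3 + b^2*(40 - 130*l) + b*(256*l^2 - 504*l + 212) + 30*l^3 - 88*l^2 + 82*l - 24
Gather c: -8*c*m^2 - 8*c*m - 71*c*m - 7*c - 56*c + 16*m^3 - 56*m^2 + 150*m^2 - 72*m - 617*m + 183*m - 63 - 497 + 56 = c*(-8*m^2 - 79*m - 63) + 16*m^3 + 94*m^2 - 506*m - 504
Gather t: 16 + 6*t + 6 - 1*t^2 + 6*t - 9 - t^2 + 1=-2*t^2 + 12*t + 14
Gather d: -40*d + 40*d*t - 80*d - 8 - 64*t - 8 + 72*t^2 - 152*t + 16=d*(40*t - 120) + 72*t^2 - 216*t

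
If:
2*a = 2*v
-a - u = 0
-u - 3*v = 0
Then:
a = 0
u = 0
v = 0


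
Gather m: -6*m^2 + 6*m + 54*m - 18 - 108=-6*m^2 + 60*m - 126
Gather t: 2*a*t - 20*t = t*(2*a - 20)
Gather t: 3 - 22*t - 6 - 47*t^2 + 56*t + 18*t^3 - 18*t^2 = 18*t^3 - 65*t^2 + 34*t - 3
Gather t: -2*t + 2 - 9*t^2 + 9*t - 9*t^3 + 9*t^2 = -9*t^3 + 7*t + 2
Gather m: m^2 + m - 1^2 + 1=m^2 + m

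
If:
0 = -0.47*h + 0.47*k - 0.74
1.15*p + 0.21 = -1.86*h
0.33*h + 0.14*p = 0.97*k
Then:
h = -1.79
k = -0.22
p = 2.72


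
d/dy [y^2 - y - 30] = 2*y - 1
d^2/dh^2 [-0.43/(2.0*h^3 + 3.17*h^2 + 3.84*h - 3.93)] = ((5.16*h + 2.7262)*(2.0*h^3 + 3.17*h^2 + 3.84*h - 3.93) - 0.43*(6.0*h^2 + 6.34*h + 3.84)*(12.0*h^2 + 12.68*h + 7.68))/(2.0*h^3 + 3.17*h^2 + 3.84*h - 3.93)^3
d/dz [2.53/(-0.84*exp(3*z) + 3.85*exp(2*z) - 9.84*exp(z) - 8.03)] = (6.3756*exp(2*z) - 19.481*exp(z) + 24.8952)*exp(z)/(0.84*exp(3*z) - 3.85*exp(2*z) + 9.84*exp(z) + 8.03)^2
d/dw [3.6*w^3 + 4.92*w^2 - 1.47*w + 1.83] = 10.8*w^2 + 9.84*w - 1.47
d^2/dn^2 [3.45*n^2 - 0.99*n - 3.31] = 6.90000000000000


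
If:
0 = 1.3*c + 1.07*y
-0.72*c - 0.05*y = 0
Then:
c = 0.00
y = 0.00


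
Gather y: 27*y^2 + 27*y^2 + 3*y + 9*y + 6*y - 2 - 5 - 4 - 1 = 54*y^2 + 18*y - 12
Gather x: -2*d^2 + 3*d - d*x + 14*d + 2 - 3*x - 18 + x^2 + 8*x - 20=-2*d^2 + 17*d + x^2 + x*(5 - d) - 36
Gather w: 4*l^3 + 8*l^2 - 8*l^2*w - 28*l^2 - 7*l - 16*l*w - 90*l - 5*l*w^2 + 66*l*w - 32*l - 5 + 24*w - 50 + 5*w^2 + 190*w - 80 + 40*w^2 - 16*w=4*l^3 - 20*l^2 - 129*l + w^2*(45 - 5*l) + w*(-8*l^2 + 50*l + 198) - 135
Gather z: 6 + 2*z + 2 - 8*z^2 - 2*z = 8 - 8*z^2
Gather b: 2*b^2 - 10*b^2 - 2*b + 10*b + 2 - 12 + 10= -8*b^2 + 8*b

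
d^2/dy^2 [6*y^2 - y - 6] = 12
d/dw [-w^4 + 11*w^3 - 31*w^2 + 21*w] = -4*w^3 + 33*w^2 - 62*w + 21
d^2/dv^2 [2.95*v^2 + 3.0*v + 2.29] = 5.90000000000000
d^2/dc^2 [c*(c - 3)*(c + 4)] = 6*c + 2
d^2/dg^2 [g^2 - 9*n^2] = 2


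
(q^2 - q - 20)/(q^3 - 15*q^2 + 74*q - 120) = (q + 4)/(q^2 - 10*q + 24)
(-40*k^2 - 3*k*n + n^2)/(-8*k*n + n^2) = (5*k + n)/n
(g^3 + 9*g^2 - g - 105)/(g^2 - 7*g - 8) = (-g^3 - 9*g^2 + g + 105)/(-g^2 + 7*g + 8)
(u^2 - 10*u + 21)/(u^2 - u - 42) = (u - 3)/(u + 6)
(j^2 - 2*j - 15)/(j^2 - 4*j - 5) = (j + 3)/(j + 1)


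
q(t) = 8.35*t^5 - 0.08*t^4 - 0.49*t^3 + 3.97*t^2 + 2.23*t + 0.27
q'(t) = 41.75*t^4 - 0.32*t^3 - 1.47*t^2 + 7.94*t + 2.23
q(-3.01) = -2026.77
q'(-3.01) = 3400.80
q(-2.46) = -729.08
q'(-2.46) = 1507.53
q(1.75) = 150.00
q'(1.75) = 401.48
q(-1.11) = -10.84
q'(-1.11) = 55.42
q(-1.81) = -150.92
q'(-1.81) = 433.04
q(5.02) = 26618.53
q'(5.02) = 26478.32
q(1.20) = 28.43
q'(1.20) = 95.66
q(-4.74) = -19888.51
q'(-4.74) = 21040.76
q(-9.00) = -492925.05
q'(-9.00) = 273966.73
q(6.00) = 64876.65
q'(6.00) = 54035.83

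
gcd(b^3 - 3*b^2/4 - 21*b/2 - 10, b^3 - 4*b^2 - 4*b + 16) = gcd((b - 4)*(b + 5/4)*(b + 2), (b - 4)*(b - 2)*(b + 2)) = b^2 - 2*b - 8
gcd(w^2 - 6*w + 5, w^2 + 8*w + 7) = 1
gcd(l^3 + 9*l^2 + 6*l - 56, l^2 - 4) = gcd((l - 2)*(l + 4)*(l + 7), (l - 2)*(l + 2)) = l - 2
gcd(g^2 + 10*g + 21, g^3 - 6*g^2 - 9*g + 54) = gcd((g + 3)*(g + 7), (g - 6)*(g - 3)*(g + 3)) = g + 3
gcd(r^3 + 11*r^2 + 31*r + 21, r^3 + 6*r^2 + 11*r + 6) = r^2 + 4*r + 3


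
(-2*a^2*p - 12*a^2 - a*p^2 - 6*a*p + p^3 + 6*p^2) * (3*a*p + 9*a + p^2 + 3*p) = -6*a^3*p^2 - 54*a^3*p - 108*a^3 - 5*a^2*p^3 - 45*a^2*p^2 - 90*a^2*p + 2*a*p^4 + 18*a*p^3 + 36*a*p^2 + p^5 + 9*p^4 + 18*p^3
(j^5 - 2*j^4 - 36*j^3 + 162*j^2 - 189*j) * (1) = j^5 - 2*j^4 - 36*j^3 + 162*j^2 - 189*j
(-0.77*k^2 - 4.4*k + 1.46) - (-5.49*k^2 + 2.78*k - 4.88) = 4.72*k^2 - 7.18*k + 6.34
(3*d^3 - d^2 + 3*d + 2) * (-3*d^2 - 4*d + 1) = -9*d^5 - 9*d^4 - 2*d^3 - 19*d^2 - 5*d + 2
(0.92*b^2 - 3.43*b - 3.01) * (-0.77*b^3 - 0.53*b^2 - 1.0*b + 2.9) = -0.7084*b^5 + 2.1535*b^4 + 3.2156*b^3 + 7.6933*b^2 - 6.937*b - 8.729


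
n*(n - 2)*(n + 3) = n^3 + n^2 - 6*n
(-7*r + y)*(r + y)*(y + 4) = -7*r^2*y - 28*r^2 - 6*r*y^2 - 24*r*y + y^3 + 4*y^2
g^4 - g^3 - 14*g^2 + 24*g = g*(g - 3)*(g - 2)*(g + 4)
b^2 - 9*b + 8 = (b - 8)*(b - 1)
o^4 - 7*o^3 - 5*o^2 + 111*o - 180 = (o - 5)*(o - 3)^2*(o + 4)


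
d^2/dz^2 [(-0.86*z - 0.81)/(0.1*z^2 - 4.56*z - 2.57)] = ((0.2*z - 4.56)*(0.4*z - 9.12)*(0.86*z + 0.81) + (0.516*z - 7.6812)*(-0.1*z^2 + 4.56*z + 2.57))/(-0.1*z^2 + 4.56*z + 2.57)^3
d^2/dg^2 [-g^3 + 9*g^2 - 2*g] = 18 - 6*g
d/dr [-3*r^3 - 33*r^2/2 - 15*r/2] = -9*r^2 - 33*r - 15/2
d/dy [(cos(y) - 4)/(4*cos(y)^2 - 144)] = (cos(y)^2 - 8*cos(y) + 36)*sin(y)/(4*(cos(y)^2 - 36)^2)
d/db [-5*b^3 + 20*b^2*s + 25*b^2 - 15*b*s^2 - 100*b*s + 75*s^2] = -15*b^2 + 40*b*s + 50*b - 15*s^2 - 100*s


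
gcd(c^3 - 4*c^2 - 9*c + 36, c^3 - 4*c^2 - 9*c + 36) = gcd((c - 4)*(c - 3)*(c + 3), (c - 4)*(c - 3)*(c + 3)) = c^3 - 4*c^2 - 9*c + 36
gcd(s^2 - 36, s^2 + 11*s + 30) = s + 6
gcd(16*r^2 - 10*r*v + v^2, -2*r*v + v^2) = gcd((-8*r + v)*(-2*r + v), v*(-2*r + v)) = 2*r - v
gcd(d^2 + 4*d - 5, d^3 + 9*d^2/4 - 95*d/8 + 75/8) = d + 5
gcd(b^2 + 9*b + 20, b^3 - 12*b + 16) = b + 4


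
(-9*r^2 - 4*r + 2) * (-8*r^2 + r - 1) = 72*r^4 + 23*r^3 - 11*r^2 + 6*r - 2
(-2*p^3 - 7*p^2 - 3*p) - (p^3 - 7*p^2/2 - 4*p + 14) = -3*p^3 - 7*p^2/2 + p - 14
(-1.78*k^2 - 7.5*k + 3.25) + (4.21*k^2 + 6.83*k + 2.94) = 2.43*k^2 - 0.67*k + 6.19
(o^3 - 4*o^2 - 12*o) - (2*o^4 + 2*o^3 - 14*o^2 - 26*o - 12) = -2*o^4 - o^3 + 10*o^2 + 14*o + 12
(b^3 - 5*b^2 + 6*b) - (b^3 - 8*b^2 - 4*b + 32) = 3*b^2 + 10*b - 32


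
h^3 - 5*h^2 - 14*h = h*(h - 7)*(h + 2)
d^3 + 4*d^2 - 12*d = d*(d - 2)*(d + 6)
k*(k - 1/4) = k^2 - k/4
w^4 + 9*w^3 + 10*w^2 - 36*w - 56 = (w - 2)*(w + 2)^2*(w + 7)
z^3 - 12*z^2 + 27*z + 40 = (z - 8)*(z - 5)*(z + 1)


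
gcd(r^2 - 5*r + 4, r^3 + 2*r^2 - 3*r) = r - 1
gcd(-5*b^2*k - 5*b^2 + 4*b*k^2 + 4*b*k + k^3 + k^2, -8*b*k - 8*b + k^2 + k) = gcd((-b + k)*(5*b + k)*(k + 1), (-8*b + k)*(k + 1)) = k + 1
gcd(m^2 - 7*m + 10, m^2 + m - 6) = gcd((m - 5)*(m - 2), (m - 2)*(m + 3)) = m - 2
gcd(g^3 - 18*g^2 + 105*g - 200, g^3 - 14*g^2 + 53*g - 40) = g^2 - 13*g + 40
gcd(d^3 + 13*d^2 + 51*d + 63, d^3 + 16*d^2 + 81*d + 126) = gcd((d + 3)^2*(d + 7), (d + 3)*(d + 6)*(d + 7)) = d^2 + 10*d + 21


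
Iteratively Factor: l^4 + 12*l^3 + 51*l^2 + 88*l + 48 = (l + 3)*(l^3 + 9*l^2 + 24*l + 16) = (l + 3)*(l + 4)*(l^2 + 5*l + 4) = (l + 1)*(l + 3)*(l + 4)*(l + 4)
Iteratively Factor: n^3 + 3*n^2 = (n + 3)*(n^2) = n*(n + 3)*(n)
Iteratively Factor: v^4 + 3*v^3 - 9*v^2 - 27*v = (v)*(v^3 + 3*v^2 - 9*v - 27) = v*(v - 3)*(v^2 + 6*v + 9) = v*(v - 3)*(v + 3)*(v + 3)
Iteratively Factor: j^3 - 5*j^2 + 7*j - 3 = (j - 1)*(j^2 - 4*j + 3) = (j - 3)*(j - 1)*(j - 1)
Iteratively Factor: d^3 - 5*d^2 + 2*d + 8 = (d - 4)*(d^2 - d - 2) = (d - 4)*(d - 2)*(d + 1)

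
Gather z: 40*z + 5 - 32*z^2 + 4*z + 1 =-32*z^2 + 44*z + 6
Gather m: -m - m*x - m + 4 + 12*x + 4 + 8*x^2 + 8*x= m*(-x - 2) + 8*x^2 + 20*x + 8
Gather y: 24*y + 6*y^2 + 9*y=6*y^2 + 33*y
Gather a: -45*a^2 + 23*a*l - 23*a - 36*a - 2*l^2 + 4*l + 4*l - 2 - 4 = -45*a^2 + a*(23*l - 59) - 2*l^2 + 8*l - 6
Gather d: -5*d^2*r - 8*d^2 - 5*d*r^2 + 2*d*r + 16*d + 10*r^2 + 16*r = d^2*(-5*r - 8) + d*(-5*r^2 + 2*r + 16) + 10*r^2 + 16*r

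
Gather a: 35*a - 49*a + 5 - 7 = -14*a - 2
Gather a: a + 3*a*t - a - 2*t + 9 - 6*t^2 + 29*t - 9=3*a*t - 6*t^2 + 27*t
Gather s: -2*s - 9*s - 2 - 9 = -11*s - 11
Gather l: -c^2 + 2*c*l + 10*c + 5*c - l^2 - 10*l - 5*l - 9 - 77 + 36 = -c^2 + 15*c - l^2 + l*(2*c - 15) - 50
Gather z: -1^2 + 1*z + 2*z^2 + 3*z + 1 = 2*z^2 + 4*z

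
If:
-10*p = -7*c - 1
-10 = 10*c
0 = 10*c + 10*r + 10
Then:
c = -1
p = -3/5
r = 0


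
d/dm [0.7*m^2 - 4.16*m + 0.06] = 1.4*m - 4.16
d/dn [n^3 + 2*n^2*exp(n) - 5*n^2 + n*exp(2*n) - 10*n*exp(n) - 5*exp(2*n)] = 2*n^2*exp(n) + 3*n^2 + 2*n*exp(2*n) - 6*n*exp(n) - 10*n - 9*exp(2*n) - 10*exp(n)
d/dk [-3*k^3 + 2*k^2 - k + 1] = -9*k^2 + 4*k - 1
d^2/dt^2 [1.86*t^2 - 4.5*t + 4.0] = 3.72000000000000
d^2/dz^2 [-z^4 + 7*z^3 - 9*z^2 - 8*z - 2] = -12*z^2 + 42*z - 18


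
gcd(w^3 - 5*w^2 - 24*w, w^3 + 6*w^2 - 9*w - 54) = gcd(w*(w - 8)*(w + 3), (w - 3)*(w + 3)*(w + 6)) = w + 3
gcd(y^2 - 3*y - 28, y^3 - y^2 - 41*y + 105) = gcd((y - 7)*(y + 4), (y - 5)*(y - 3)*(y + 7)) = 1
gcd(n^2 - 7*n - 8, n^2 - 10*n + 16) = n - 8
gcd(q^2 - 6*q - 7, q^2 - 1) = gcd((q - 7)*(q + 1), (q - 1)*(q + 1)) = q + 1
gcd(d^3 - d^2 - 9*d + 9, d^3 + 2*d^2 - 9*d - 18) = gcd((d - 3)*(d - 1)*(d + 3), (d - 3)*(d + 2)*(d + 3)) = d^2 - 9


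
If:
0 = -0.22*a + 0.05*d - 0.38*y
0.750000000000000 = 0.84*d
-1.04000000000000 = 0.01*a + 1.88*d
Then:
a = -271.86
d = 0.89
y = 157.51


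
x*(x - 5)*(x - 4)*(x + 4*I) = x^4 - 9*x^3 + 4*I*x^3 + 20*x^2 - 36*I*x^2 + 80*I*x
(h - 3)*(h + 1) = h^2 - 2*h - 3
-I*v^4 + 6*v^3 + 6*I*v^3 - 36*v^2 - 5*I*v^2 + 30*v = v*(v - 5)*(v + 6*I)*(-I*v + I)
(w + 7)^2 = w^2 + 14*w + 49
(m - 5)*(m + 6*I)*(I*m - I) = I*m^3 - 6*m^2 - 6*I*m^2 + 36*m + 5*I*m - 30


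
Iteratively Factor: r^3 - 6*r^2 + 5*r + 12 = (r + 1)*(r^2 - 7*r + 12) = (r - 3)*(r + 1)*(r - 4)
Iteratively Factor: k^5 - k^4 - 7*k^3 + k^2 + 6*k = (k + 1)*(k^4 - 2*k^3 - 5*k^2 + 6*k) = k*(k + 1)*(k^3 - 2*k^2 - 5*k + 6) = k*(k + 1)*(k + 2)*(k^2 - 4*k + 3) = k*(k - 1)*(k + 1)*(k + 2)*(k - 3)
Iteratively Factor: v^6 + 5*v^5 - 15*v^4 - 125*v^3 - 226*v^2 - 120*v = (v + 3)*(v^5 + 2*v^4 - 21*v^3 - 62*v^2 - 40*v) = (v + 1)*(v + 3)*(v^4 + v^3 - 22*v^2 - 40*v) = (v + 1)*(v + 2)*(v + 3)*(v^3 - v^2 - 20*v) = (v + 1)*(v + 2)*(v + 3)*(v + 4)*(v^2 - 5*v) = v*(v + 1)*(v + 2)*(v + 3)*(v + 4)*(v - 5)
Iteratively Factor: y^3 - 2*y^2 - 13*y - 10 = (y + 1)*(y^2 - 3*y - 10) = (y - 5)*(y + 1)*(y + 2)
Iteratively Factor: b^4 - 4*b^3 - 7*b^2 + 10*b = (b)*(b^3 - 4*b^2 - 7*b + 10) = b*(b - 1)*(b^2 - 3*b - 10) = b*(b - 5)*(b - 1)*(b + 2)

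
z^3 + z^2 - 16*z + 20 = (z - 2)^2*(z + 5)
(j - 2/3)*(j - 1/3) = j^2 - j + 2/9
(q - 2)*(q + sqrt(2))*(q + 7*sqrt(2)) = q^3 - 2*q^2 + 8*sqrt(2)*q^2 - 16*sqrt(2)*q + 14*q - 28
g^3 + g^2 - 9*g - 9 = (g - 3)*(g + 1)*(g + 3)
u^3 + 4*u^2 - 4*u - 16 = (u - 2)*(u + 2)*(u + 4)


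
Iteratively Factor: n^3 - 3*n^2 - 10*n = (n - 5)*(n^2 + 2*n) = (n - 5)*(n + 2)*(n)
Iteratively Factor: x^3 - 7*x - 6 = (x - 3)*(x^2 + 3*x + 2) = (x - 3)*(x + 2)*(x + 1)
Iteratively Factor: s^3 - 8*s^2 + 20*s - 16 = (s - 2)*(s^2 - 6*s + 8) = (s - 4)*(s - 2)*(s - 2)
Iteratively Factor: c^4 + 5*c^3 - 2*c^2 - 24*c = (c + 3)*(c^3 + 2*c^2 - 8*c) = c*(c + 3)*(c^2 + 2*c - 8) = c*(c + 3)*(c + 4)*(c - 2)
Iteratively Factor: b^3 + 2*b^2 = (b + 2)*(b^2) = b*(b + 2)*(b)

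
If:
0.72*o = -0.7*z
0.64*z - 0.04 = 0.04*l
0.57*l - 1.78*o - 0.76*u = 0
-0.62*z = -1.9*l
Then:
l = 0.02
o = -0.06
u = 0.16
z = 0.06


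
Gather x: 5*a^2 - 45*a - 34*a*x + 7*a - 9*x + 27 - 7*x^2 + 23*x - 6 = 5*a^2 - 38*a - 7*x^2 + x*(14 - 34*a) + 21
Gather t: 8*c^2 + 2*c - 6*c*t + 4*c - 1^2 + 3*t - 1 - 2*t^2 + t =8*c^2 + 6*c - 2*t^2 + t*(4 - 6*c) - 2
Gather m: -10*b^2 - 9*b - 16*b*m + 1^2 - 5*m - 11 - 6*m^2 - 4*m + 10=-10*b^2 - 9*b - 6*m^2 + m*(-16*b - 9)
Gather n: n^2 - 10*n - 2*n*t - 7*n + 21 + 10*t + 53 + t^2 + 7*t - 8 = n^2 + n*(-2*t - 17) + t^2 + 17*t + 66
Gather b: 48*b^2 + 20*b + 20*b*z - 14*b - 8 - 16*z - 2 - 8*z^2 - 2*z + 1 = 48*b^2 + b*(20*z + 6) - 8*z^2 - 18*z - 9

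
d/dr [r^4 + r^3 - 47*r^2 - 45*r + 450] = 4*r^3 + 3*r^2 - 94*r - 45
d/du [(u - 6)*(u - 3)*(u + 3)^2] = 4*u^3 - 9*u^2 - 54*u + 27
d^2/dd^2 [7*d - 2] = 0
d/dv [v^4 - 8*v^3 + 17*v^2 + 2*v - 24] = 4*v^3 - 24*v^2 + 34*v + 2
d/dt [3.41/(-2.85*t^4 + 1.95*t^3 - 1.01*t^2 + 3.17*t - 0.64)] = (38.874*t^3 - 19.9485*t^2 + 6.8882*t - 10.8097)/(2.85*t^4 - 1.95*t^3 + 1.01*t^2 - 3.17*t + 0.64)^2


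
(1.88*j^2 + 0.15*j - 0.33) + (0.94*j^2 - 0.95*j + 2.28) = 2.82*j^2 - 0.8*j + 1.95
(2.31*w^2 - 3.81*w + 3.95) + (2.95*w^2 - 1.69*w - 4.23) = 5.26*w^2 - 5.5*w - 0.28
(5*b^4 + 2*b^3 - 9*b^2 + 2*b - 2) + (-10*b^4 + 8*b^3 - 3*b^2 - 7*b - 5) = -5*b^4 + 10*b^3 - 12*b^2 - 5*b - 7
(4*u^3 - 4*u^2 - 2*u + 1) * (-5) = -20*u^3 + 20*u^2 + 10*u - 5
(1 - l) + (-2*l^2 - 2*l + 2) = -2*l^2 - 3*l + 3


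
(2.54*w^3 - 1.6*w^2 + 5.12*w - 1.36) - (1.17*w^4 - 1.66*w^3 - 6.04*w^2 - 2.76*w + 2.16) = -1.17*w^4 + 4.2*w^3 + 4.44*w^2 + 7.88*w - 3.52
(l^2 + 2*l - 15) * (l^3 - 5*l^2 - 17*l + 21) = l^5 - 3*l^4 - 42*l^3 + 62*l^2 + 297*l - 315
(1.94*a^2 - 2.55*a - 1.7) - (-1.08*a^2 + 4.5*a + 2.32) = 3.02*a^2 - 7.05*a - 4.02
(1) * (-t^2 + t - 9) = -t^2 + t - 9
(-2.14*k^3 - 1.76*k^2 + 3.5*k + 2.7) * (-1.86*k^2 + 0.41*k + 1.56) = 3.9804*k^5 + 2.3962*k^4 - 10.57*k^3 - 6.3326*k^2 + 6.567*k + 4.212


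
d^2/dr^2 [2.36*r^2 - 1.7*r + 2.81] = 4.72000000000000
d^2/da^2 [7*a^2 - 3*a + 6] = 14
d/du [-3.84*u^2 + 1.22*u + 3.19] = 1.22 - 7.68*u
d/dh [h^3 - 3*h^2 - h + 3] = 3*h^2 - 6*h - 1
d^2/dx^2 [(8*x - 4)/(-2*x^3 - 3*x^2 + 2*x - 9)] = 8*(-24*x^5 - 12*x^4 + 22*x^3 + 231*x^2 + 90*x - 59)/(8*x^9 + 36*x^8 + 30*x^7 + 63*x^6 + 294*x^5 + 63*x^4 + 154*x^3 + 837*x^2 - 486*x + 729)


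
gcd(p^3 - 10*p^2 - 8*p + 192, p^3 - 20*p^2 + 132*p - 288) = p^2 - 14*p + 48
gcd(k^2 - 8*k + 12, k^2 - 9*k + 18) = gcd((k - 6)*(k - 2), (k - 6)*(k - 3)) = k - 6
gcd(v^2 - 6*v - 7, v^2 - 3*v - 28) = v - 7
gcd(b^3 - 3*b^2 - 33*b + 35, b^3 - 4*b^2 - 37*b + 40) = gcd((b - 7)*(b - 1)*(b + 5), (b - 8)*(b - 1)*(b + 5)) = b^2 + 4*b - 5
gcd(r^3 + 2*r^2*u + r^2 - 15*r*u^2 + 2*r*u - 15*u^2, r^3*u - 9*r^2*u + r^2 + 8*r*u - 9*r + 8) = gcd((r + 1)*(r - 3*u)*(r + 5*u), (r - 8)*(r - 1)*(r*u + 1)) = 1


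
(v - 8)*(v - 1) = v^2 - 9*v + 8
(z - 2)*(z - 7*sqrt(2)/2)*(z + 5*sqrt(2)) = z^3 - 2*z^2 + 3*sqrt(2)*z^2/2 - 35*z - 3*sqrt(2)*z + 70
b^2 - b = b*(b - 1)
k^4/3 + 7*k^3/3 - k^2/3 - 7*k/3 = k*(k/3 + 1/3)*(k - 1)*(k + 7)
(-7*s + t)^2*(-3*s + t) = -147*s^3 + 91*s^2*t - 17*s*t^2 + t^3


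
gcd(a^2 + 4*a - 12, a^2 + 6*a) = a + 6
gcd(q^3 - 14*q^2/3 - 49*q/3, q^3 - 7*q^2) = q^2 - 7*q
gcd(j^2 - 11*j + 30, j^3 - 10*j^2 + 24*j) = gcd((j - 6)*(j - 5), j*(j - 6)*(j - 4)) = j - 6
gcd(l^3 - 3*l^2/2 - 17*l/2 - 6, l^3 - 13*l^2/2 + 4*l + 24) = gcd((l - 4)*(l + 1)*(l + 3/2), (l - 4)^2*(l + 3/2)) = l^2 - 5*l/2 - 6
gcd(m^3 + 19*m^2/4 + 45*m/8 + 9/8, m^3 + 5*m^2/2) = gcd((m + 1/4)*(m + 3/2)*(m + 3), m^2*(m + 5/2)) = 1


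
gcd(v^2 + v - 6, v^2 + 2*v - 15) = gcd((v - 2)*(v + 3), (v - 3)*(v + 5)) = 1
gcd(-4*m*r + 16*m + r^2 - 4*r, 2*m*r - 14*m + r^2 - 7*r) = 1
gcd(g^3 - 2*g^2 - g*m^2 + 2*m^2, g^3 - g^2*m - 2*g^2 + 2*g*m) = g^2 - g*m - 2*g + 2*m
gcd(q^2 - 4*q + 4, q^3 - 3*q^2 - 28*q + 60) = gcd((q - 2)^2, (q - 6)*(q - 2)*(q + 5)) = q - 2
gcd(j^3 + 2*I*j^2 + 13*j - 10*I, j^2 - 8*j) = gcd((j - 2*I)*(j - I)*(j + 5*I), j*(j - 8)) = 1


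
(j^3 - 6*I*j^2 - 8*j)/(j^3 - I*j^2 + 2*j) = (j - 4*I)/(j + I)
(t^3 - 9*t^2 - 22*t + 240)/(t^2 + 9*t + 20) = (t^2 - 14*t + 48)/(t + 4)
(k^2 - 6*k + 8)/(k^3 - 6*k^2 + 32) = (k - 2)/(k^2 - 2*k - 8)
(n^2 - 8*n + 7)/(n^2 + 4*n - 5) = (n - 7)/(n + 5)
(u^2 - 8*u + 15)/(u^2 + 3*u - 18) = (u - 5)/(u + 6)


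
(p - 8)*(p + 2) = p^2 - 6*p - 16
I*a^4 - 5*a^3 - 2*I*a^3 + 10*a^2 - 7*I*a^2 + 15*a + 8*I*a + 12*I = (a - 3)*(a + I)*(a + 4*I)*(I*a + I)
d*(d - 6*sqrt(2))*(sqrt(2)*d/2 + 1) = sqrt(2)*d^3/2 - 5*d^2 - 6*sqrt(2)*d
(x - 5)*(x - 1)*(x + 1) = x^3 - 5*x^2 - x + 5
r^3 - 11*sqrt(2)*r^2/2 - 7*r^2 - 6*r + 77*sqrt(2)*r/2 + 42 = (r - 7)*(r - 6*sqrt(2))*(r + sqrt(2)/2)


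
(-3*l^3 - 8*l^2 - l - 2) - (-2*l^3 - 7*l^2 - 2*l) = -l^3 - l^2 + l - 2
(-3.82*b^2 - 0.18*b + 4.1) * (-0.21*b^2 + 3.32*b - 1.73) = 0.8022*b^4 - 12.6446*b^3 + 5.15*b^2 + 13.9234*b - 7.093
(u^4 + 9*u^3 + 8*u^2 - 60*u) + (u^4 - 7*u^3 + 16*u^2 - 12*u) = 2*u^4 + 2*u^3 + 24*u^2 - 72*u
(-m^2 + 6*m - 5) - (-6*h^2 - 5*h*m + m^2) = 6*h^2 + 5*h*m - 2*m^2 + 6*m - 5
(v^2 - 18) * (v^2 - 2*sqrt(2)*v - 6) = v^4 - 2*sqrt(2)*v^3 - 24*v^2 + 36*sqrt(2)*v + 108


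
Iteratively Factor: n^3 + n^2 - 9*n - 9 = (n + 1)*(n^2 - 9) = (n + 1)*(n + 3)*(n - 3)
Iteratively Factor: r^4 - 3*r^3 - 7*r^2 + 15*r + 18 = (r + 2)*(r^3 - 5*r^2 + 3*r + 9) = (r + 1)*(r + 2)*(r^2 - 6*r + 9) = (r - 3)*(r + 1)*(r + 2)*(r - 3)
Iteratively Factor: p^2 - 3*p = (p)*(p - 3)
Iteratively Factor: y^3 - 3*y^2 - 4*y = (y + 1)*(y^2 - 4*y) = y*(y + 1)*(y - 4)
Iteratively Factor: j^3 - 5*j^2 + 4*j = (j - 4)*(j^2 - j) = j*(j - 4)*(j - 1)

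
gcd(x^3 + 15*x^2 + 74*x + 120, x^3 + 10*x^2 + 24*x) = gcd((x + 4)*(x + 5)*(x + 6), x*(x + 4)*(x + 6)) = x^2 + 10*x + 24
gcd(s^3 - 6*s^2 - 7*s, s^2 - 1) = s + 1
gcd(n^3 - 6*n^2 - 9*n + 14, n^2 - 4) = n + 2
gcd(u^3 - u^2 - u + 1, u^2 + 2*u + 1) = u + 1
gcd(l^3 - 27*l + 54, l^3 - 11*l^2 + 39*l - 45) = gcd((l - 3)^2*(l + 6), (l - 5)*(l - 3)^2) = l^2 - 6*l + 9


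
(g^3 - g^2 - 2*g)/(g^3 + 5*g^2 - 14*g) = (g + 1)/(g + 7)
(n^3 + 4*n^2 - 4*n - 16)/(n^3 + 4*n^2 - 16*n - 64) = (n^2 - 4)/(n^2 - 16)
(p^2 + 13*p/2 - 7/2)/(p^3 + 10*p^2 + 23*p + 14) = (p - 1/2)/(p^2 + 3*p + 2)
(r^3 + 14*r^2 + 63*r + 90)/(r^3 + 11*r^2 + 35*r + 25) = (r^2 + 9*r + 18)/(r^2 + 6*r + 5)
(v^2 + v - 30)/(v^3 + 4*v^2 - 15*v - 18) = (v - 5)/(v^2 - 2*v - 3)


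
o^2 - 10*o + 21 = (o - 7)*(o - 3)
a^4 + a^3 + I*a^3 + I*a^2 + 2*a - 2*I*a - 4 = (a + 2)*(a + 2*I)*(-I*a + I)*(I*a + 1)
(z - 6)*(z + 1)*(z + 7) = z^3 + 2*z^2 - 41*z - 42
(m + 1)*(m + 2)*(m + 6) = m^3 + 9*m^2 + 20*m + 12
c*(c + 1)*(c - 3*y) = c^3 - 3*c^2*y + c^2 - 3*c*y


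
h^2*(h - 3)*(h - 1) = h^4 - 4*h^3 + 3*h^2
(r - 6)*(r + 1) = r^2 - 5*r - 6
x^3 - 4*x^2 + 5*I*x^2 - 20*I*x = x*(x - 4)*(x + 5*I)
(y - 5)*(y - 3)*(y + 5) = y^3 - 3*y^2 - 25*y + 75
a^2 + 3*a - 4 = (a - 1)*(a + 4)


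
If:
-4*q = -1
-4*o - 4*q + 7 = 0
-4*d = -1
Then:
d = 1/4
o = 3/2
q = 1/4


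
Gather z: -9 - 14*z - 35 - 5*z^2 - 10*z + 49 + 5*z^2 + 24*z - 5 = 0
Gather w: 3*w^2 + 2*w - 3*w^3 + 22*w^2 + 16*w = -3*w^3 + 25*w^2 + 18*w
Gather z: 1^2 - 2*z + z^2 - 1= z^2 - 2*z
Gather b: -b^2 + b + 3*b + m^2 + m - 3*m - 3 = -b^2 + 4*b + m^2 - 2*m - 3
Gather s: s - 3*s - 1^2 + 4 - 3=-2*s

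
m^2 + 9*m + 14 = (m + 2)*(m + 7)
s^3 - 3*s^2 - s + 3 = (s - 3)*(s - 1)*(s + 1)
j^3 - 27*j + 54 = (j - 3)^2*(j + 6)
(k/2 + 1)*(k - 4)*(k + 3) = k^3/2 + k^2/2 - 7*k - 12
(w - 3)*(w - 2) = w^2 - 5*w + 6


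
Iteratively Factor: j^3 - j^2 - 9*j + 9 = (j + 3)*(j^2 - 4*j + 3) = (j - 3)*(j + 3)*(j - 1)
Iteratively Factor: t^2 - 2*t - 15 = (t - 5)*(t + 3)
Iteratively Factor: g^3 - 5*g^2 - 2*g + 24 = (g - 4)*(g^2 - g - 6) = (g - 4)*(g - 3)*(g + 2)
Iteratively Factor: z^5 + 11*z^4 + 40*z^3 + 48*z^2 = (z + 3)*(z^4 + 8*z^3 + 16*z^2) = z*(z + 3)*(z^3 + 8*z^2 + 16*z) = z^2*(z + 3)*(z^2 + 8*z + 16) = z^2*(z + 3)*(z + 4)*(z + 4)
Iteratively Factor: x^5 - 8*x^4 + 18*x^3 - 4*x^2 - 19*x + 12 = (x - 3)*(x^4 - 5*x^3 + 3*x^2 + 5*x - 4) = (x - 3)*(x - 1)*(x^3 - 4*x^2 - x + 4) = (x - 3)*(x - 1)*(x + 1)*(x^2 - 5*x + 4) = (x - 4)*(x - 3)*(x - 1)*(x + 1)*(x - 1)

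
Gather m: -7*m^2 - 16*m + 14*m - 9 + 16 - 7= -7*m^2 - 2*m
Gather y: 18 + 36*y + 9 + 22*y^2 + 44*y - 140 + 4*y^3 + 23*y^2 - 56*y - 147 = 4*y^3 + 45*y^2 + 24*y - 260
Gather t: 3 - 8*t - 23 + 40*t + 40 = 32*t + 20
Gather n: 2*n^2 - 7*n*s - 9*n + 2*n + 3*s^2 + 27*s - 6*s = 2*n^2 + n*(-7*s - 7) + 3*s^2 + 21*s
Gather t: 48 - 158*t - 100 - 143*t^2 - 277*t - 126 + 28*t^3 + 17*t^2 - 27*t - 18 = 28*t^3 - 126*t^2 - 462*t - 196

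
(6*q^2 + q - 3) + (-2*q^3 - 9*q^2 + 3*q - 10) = -2*q^3 - 3*q^2 + 4*q - 13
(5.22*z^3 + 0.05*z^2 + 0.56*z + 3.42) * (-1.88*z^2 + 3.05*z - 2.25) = -9.8136*z^5 + 15.827*z^4 - 12.6453*z^3 - 4.8341*z^2 + 9.171*z - 7.695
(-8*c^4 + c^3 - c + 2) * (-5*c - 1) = 40*c^5 + 3*c^4 - c^3 + 5*c^2 - 9*c - 2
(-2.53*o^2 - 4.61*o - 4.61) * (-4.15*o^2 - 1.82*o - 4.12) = 10.4995*o^4 + 23.7361*o^3 + 37.9453*o^2 + 27.3834*o + 18.9932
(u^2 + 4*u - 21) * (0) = 0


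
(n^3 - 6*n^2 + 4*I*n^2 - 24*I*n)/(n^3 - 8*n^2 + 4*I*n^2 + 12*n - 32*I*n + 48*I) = n/(n - 2)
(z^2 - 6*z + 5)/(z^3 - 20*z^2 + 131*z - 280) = (z - 1)/(z^2 - 15*z + 56)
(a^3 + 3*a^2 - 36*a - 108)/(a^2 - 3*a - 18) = a + 6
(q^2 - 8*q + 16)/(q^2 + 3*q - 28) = (q - 4)/(q + 7)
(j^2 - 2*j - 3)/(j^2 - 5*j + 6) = (j + 1)/(j - 2)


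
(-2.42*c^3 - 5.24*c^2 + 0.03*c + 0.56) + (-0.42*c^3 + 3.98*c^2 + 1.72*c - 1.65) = -2.84*c^3 - 1.26*c^2 + 1.75*c - 1.09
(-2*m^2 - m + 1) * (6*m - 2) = -12*m^3 - 2*m^2 + 8*m - 2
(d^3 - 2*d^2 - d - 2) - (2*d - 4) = d^3 - 2*d^2 - 3*d + 2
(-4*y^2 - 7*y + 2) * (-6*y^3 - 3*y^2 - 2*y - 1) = 24*y^5 + 54*y^4 + 17*y^3 + 12*y^2 + 3*y - 2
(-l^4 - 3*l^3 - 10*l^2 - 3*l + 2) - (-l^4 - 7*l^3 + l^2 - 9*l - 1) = 4*l^3 - 11*l^2 + 6*l + 3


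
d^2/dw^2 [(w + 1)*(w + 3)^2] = 6*w + 14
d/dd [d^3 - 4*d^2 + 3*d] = 3*d^2 - 8*d + 3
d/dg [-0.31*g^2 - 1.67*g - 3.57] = -0.62*g - 1.67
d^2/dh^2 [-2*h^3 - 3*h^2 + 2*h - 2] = -12*h - 6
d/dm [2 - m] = -1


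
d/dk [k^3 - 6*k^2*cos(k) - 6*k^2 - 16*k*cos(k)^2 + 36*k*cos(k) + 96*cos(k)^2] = 6*k^2*sin(k) + 3*k^2 - 36*k*sin(k) + 16*k*sin(2*k) - 12*k*cos(k) - 12*k - 96*sin(2*k) - 16*cos(k)^2 + 36*cos(k)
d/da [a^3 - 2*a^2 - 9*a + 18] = 3*a^2 - 4*a - 9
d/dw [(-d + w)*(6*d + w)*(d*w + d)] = d*(-6*d^2 + 10*d*w + 5*d + 3*w^2 + 2*w)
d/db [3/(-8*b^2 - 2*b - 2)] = 3*(8*b + 1)/(2*(4*b^2 + b + 1)^2)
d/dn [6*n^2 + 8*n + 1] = 12*n + 8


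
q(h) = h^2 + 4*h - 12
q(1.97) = -0.24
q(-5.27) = -5.31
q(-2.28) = -15.92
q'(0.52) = 5.04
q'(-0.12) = 3.76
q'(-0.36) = 3.28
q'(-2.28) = -0.56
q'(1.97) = 7.94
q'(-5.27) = -6.54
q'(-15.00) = -26.00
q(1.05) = -6.70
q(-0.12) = -12.47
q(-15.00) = 153.00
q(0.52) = -9.65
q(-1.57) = -15.82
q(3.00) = 9.00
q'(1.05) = 6.10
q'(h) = 2*h + 4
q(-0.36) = -13.31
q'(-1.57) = 0.86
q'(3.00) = 10.00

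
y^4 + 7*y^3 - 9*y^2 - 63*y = y*(y - 3)*(y + 3)*(y + 7)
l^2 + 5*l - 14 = (l - 2)*(l + 7)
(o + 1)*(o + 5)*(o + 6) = o^3 + 12*o^2 + 41*o + 30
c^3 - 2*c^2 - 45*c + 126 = (c - 6)*(c - 3)*(c + 7)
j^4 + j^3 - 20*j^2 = j^2*(j - 4)*(j + 5)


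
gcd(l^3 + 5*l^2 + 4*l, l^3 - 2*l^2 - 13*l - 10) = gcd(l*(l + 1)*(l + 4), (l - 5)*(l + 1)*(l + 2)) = l + 1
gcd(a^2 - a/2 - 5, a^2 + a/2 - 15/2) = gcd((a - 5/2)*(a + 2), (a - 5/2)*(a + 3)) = a - 5/2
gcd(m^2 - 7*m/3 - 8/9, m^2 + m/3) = m + 1/3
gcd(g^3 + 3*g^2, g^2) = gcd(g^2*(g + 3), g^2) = g^2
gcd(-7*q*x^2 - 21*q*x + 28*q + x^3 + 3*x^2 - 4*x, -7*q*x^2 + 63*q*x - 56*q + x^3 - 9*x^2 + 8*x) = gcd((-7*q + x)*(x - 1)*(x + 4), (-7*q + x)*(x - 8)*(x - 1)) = -7*q*x + 7*q + x^2 - x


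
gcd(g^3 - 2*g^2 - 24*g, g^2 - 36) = g - 6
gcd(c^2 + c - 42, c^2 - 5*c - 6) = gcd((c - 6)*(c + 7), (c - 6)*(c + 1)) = c - 6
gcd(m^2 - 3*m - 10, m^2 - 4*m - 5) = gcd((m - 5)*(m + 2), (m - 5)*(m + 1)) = m - 5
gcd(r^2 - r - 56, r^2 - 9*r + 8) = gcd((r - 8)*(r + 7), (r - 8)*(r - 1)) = r - 8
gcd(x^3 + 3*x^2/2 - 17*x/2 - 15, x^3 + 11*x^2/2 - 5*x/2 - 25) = x + 5/2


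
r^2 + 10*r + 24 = (r + 4)*(r + 6)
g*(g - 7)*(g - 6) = g^3 - 13*g^2 + 42*g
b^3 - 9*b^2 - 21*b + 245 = (b - 7)^2*(b + 5)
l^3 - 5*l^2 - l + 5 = (l - 5)*(l - 1)*(l + 1)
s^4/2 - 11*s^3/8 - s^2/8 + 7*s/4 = s*(s/2 + 1/2)*(s - 2)*(s - 7/4)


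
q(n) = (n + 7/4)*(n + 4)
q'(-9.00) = -12.25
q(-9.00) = 36.25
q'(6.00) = 17.75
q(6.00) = 77.50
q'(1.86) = 9.47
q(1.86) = 21.15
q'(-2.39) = 0.97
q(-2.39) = -1.03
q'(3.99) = 13.73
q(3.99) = 45.86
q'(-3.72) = -1.69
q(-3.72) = -0.55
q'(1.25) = 8.25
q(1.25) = 15.75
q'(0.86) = 7.47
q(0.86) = 12.68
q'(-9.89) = -14.03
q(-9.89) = 47.94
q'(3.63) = 13.01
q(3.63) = 41.05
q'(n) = 2*n + 23/4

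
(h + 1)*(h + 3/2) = h^2 + 5*h/2 + 3/2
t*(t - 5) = t^2 - 5*t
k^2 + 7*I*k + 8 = (k - I)*(k + 8*I)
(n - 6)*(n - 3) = n^2 - 9*n + 18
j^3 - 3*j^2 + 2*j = j*(j - 2)*(j - 1)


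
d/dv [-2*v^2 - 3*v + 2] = -4*v - 3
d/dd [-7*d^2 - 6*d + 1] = -14*d - 6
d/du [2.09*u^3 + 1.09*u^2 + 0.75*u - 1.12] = 6.27*u^2 + 2.18*u + 0.75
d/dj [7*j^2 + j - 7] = 14*j + 1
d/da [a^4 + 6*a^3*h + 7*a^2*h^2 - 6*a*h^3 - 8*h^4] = 4*a^3 + 18*a^2*h + 14*a*h^2 - 6*h^3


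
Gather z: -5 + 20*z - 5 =20*z - 10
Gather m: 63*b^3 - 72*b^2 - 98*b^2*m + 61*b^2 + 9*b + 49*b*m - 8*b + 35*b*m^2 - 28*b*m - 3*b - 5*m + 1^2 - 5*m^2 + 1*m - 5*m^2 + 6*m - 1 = 63*b^3 - 11*b^2 - 2*b + m^2*(35*b - 10) + m*(-98*b^2 + 21*b + 2)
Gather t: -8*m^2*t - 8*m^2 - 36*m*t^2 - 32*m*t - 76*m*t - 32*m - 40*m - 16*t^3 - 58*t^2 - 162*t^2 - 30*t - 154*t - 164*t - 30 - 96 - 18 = -8*m^2 - 72*m - 16*t^3 + t^2*(-36*m - 220) + t*(-8*m^2 - 108*m - 348) - 144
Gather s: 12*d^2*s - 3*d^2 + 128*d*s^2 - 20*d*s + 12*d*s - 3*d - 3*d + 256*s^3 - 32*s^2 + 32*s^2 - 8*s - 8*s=-3*d^2 + 128*d*s^2 - 6*d + 256*s^3 + s*(12*d^2 - 8*d - 16)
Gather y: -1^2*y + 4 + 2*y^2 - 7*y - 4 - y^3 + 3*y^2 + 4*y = -y^3 + 5*y^2 - 4*y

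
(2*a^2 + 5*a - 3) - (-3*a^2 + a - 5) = 5*a^2 + 4*a + 2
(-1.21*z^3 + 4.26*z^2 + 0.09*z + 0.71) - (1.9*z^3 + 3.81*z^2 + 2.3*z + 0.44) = -3.11*z^3 + 0.45*z^2 - 2.21*z + 0.27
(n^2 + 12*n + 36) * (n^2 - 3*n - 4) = n^4 + 9*n^3 - 4*n^2 - 156*n - 144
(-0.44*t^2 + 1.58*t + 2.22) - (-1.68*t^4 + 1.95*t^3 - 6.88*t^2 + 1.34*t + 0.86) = 1.68*t^4 - 1.95*t^3 + 6.44*t^2 + 0.24*t + 1.36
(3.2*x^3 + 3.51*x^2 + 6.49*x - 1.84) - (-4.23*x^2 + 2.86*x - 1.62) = 3.2*x^3 + 7.74*x^2 + 3.63*x - 0.22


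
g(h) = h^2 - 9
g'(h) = 2*h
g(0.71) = -8.50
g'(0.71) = 1.42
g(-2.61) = -2.19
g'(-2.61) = -5.22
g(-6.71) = 36.02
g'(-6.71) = -13.42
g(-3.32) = 2.02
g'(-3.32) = -6.64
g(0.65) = -8.58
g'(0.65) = 1.30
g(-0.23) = -8.95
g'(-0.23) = -0.46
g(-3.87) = 5.98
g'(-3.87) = -7.74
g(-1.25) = -7.44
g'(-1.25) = -2.50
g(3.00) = 0.00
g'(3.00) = 6.00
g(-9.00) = 72.00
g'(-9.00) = -18.00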